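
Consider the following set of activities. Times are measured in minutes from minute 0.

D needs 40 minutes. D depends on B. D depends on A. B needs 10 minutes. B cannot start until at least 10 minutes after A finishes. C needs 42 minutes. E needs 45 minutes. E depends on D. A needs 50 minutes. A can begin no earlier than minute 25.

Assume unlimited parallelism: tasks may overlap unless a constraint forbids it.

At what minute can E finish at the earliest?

180

After its own release at minute 25, A can start at minute 25 and finishes at minute 75.
B waits on A (finishes minute 75, plus 10-minute gap → minute 85), so it starts at minute 85 and finishes at 85 + 10 = minute 95.
D has to wait for B (finishes minute 95); A (finishes minute 75). The latest of these is minute 95, so D runs minute 95 to 95 + 40 = minute 135.
E cannot begin until D (finishes minute 135). It runs from minute 135 to 135 + 45 = minute 180.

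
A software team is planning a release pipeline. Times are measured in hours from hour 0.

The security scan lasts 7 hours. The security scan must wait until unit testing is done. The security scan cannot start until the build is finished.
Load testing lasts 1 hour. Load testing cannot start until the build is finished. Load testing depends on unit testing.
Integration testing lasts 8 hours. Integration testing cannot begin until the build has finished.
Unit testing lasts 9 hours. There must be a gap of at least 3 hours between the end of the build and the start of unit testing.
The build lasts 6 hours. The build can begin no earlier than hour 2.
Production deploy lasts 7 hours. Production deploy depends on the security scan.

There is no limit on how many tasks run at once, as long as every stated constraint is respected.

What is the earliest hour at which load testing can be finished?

After its own release at hour 2, the build can start at hour 2 and finishes at hour 8.
Unit testing waits on the build (finishes hour 8, plus 3-hour gap → hour 11), so it starts at hour 11 and finishes at 11 + 9 = hour 20.
Load testing has to wait for the build (finishes hour 8); unit testing (finishes hour 20). The latest of these is hour 20, so load testing runs hour 20 to 20 + 1 = hour 21.

21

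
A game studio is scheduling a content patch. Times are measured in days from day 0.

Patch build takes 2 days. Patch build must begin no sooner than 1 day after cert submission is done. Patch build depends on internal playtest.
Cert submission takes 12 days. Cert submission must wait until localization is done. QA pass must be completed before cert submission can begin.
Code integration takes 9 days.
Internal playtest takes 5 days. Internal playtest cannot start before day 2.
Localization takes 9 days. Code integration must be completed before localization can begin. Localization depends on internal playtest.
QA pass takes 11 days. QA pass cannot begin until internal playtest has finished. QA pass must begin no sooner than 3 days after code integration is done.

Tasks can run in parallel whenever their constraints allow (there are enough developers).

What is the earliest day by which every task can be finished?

Internal playtest waits on its own release at day 2, so it starts at day 2 and finishes at 2 + 5 = day 7.
Nothing blocks code integration, so it runs from day 0 to day 9.
QA pass cannot start until internal playtest (finishes day 7); code integration (finishes day 9, plus 3-day gap → day 12). The controlling bound is day 12, so QA pass finishes at 12 + 11 = day 23.
Localization has to wait for code integration (finishes day 9); internal playtest (finishes day 7). The latest of these is day 9, so localization runs day 9 to 9 + 9 = day 18.
For cert submission: localization (finishes day 18); QA pass (finishes day 23). Taking the maximum gives a start of day 23, and it finishes at 23 + 12 = day 35.
Patch build cannot start until cert submission (finishes day 35, plus 1-day gap → day 36); internal playtest (finishes day 7). The controlling bound is day 36, so patch build finishes at 36 + 2 = day 38.
All tasks are finished once the last one completes. Finish times: Code integration at 9, Internal playtest at 7, Localization at 18, QA pass at 23, Cert submission at 35, Patch build at 38. The latest is day 38.

38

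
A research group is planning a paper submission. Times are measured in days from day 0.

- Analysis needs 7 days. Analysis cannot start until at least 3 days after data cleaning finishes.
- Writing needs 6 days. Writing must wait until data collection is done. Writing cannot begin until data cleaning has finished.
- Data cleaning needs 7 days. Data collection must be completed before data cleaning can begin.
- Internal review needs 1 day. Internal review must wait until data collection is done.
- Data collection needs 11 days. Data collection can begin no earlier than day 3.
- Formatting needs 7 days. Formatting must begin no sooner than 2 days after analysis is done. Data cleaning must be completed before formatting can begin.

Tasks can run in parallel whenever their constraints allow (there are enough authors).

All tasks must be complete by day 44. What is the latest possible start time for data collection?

Formatting must finish by day 44; it takes 7 days, so it must start by 44 − 7 = day 37.
Analysis has to be done before formatting (must start by day 37, minus 2-day gap → day 35). That means finishing by day 35, i.e. starting by 35 − 7 = day 28.
Writing must finish by day 44; it takes 6 days, so it must start by 44 − 6 = day 38.
Data cleaning has several dependents: analysis (must start by day 28, minus 3-day gap → day 25); writing (must start by day 38); formatting (must start by day 37). The earliest of those limits is day 25, so data cleaning must start by 25 − 7 = day 18.
Internal review has no dependents, so it just needs to finish by day 44. Starting by 44 − 1 = day 43 achieves that.
For data collection: data cleaning (must start by day 18); writing (must start by day 38); internal review (must start by day 43). The most restrictive is day 18; with an 11-day duration, data collection must start by day 7.

7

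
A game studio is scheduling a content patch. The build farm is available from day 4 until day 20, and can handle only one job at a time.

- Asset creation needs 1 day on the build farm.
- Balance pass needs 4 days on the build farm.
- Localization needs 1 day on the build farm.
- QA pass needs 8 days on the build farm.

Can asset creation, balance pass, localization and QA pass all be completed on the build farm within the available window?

Yes

The build farm window is 20 − 4 = 16 days.
Running back to back, the jobs need 1 + 4 + 1 + 8 = 14 days on the build farm.
Since 14 ≤ 16, they fit within the window.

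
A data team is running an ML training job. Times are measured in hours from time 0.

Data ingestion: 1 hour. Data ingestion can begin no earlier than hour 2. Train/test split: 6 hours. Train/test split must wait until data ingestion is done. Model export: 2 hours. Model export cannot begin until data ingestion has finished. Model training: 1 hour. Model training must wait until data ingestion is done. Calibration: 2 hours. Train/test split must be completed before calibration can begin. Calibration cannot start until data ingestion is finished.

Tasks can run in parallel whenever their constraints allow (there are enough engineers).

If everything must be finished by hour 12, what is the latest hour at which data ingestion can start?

3

Calibration has no dependents, so it just needs to finish by hour 12. Starting by 12 − 2 = hour 10 achieves that.
Since calibration (must start by hour 10) depends on it, train/test split must finish by hour 10. Backing off its 6-hour duration gives a latest start of hour 4.
Model training has no dependents, so it just needs to finish by hour 12. Starting by 12 − 1 = hour 11 achieves that.
To finish by hour 12, model export (duration 2) must start no later than hour 10.
Data ingestion must finish in time for train/test split (must start by hour 4); model training (must start by hour 11); calibration (must start by hour 10); model export (must start by hour 10). The tightest is hour 4, so data ingestion must start by 4 − 1 = hour 3.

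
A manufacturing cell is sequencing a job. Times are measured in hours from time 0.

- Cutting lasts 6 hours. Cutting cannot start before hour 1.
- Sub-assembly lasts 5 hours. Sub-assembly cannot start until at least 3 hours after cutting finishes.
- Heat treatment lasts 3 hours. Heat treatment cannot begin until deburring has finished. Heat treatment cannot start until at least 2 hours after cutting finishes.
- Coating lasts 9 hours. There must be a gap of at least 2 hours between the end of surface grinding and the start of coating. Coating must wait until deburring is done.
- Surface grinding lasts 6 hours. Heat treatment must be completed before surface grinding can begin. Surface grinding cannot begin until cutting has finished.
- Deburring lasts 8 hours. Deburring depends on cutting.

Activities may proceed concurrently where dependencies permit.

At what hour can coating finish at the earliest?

35

After its own release at hour 1, cutting can start at hour 1 and finishes at hour 7.
Deburring cannot begin until cutting (finishes hour 7). It runs from hour 7 to 7 + 8 = hour 15.
For heat treatment: deburring (finishes hour 15); cutting (finishes hour 7, plus 2-hour gap → hour 9). Taking the maximum gives a start of hour 15, and it finishes at 15 + 3 = hour 18.
For surface grinding: heat treatment (finishes hour 18); cutting (finishes hour 7). Taking the maximum gives a start of hour 18, and it finishes at 18 + 6 = hour 24.
For coating: surface grinding (finishes hour 24, plus 2-hour gap → hour 26); deburring (finishes hour 15). Taking the maximum gives a start of hour 26, and it finishes at 26 + 9 = hour 35.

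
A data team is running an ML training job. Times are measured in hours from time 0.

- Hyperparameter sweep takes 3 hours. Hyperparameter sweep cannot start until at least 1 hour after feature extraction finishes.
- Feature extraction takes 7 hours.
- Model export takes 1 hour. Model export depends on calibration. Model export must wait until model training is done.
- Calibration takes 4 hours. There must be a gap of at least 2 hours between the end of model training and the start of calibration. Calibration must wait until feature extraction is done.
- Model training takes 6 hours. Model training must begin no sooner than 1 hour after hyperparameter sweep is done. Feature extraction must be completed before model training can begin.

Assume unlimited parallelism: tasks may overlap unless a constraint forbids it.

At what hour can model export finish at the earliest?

25

Nothing blocks feature extraction, so it runs from hour 0 to hour 7.
After feature extraction (finishes hour 7, plus 1-hour gap → hour 8), hyperparameter sweep can start at hour 8 and finishes at hour 11.
Model training has to wait for hyperparameter sweep (finishes hour 11, plus 1-hour gap → hour 12); feature extraction (finishes hour 7). The latest of these is hour 12, so model training runs hour 12 to 12 + 6 = hour 18.
Calibration needs all of model training (finishes hour 18, plus 2-hour gap → hour 20); feature extraction (finishes hour 7). That puts its earliest start at hour 20; it finishes at 20 + 4 = hour 24.
Model export needs all of calibration (finishes hour 24); model training (finishes hour 18). That puts its earliest start at hour 24; it finishes at 24 + 1 = hour 25.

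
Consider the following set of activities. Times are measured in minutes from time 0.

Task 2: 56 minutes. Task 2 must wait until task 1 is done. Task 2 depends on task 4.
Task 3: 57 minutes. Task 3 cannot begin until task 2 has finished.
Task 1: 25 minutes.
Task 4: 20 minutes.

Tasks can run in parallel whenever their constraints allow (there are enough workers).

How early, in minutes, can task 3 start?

81

Task 4 can start immediately at minute 0; it finishes at minute 20.
Nothing blocks task 1, so it runs from minute 0 to minute 25.
Task 2 has to wait for task 1 (finishes minute 25); task 4 (finishes minute 20). The latest of these is minute 25, so task 2 runs minute 25 to 25 + 56 = minute 81.
Task 3 waits on task 2 (finishes minute 81), so the earliest it can start is minute 81.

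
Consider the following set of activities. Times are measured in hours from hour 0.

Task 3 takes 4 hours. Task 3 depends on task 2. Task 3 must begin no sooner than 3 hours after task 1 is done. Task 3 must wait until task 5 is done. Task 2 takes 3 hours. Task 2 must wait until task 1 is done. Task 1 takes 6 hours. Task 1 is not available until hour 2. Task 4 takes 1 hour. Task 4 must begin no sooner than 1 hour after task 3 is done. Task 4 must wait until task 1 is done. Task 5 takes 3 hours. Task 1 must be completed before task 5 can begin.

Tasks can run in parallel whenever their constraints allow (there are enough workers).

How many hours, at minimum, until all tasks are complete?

17

Task 1 cannot begin until its own release at hour 2. It runs from hour 2 to 2 + 6 = hour 8.
Task 5 cannot begin until task 1 (finishes hour 8). It runs from hour 8 to 8 + 3 = hour 11.
After task 1 (finishes hour 8), task 2 can start at hour 8 and finishes at hour 11.
Task 3 cannot start until task 2 (finishes hour 11); task 1 (finishes hour 8, plus 3-hour gap → hour 11); task 5 (finishes hour 11). The controlling bound is hour 11, so task 3 finishes at 11 + 4 = hour 15.
For task 4: task 3 (finishes hour 15, plus 1-hour gap → hour 16); task 1 (finishes hour 8). Taking the maximum gives a start of hour 16, and it finishes at 16 + 1 = hour 17.
All tasks are finished once the last one completes. Finish times: Task 1 at 8, Task 2 at 11, Task 3 at 15, Task 4 at 17, Task 5 at 11. The latest is hour 17.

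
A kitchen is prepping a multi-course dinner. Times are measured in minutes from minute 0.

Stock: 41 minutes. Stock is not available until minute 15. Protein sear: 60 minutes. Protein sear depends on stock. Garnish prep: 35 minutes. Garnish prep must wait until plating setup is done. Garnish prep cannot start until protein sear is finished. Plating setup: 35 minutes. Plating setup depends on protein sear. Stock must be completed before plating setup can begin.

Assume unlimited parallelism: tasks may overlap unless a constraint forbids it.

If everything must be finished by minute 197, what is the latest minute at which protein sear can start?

67

To finish by minute 197, garnish prep (duration 35) must start no later than minute 162.
Plating setup feeds into garnish prep (must start by minute 162); so plating setup must finish by minute 162 and therefore start by minute 127.
Protein sear has several dependents: plating setup (must start by minute 127); garnish prep (must start by minute 162). The earliest of those limits is minute 127, so protein sear must start by 127 − 60 = minute 67.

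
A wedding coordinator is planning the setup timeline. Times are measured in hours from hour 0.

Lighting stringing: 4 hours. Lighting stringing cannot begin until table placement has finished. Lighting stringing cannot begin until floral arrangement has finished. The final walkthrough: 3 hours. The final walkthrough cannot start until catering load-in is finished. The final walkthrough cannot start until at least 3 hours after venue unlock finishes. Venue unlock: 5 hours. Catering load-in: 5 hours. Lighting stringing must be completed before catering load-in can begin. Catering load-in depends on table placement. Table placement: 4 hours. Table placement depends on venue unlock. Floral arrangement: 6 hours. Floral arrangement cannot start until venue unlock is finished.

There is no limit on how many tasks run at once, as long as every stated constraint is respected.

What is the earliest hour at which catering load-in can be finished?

Nothing blocks venue unlock, so it runs from hour 0 to hour 5.
Floral arrangement waits on venue unlock (finishes hour 5), so it starts at hour 5 and finishes at 5 + 6 = hour 11.
Table placement waits on venue unlock (finishes hour 5), so it starts at hour 5 and finishes at 5 + 4 = hour 9.
Lighting stringing needs all of table placement (finishes hour 9); floral arrangement (finishes hour 11). That puts its earliest start at hour 11; it finishes at 11 + 4 = hour 15.
Catering load-in cannot start until lighting stringing (finishes hour 15); table placement (finishes hour 9). The controlling bound is hour 15, so catering load-in finishes at 15 + 5 = hour 20.

20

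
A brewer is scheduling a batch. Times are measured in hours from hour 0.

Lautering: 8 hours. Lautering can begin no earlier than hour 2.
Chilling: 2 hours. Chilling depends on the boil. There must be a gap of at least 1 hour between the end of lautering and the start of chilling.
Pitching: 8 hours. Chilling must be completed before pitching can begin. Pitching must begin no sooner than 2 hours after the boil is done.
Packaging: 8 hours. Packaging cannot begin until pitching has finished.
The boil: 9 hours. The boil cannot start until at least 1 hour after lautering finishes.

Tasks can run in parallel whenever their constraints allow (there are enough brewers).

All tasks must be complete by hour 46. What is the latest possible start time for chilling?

Nothing follows packaging; the deadline of hour 46 is its only limit. It must start by 46 − 8 = hour 38.
Pitching feeds into packaging (must start by hour 38); so pitching must finish by hour 38 and therefore start by hour 30.
Chilling has to be done before pitching (must start by hour 30). That means finishing by hour 30, i.e. starting by 30 − 2 = hour 28.

28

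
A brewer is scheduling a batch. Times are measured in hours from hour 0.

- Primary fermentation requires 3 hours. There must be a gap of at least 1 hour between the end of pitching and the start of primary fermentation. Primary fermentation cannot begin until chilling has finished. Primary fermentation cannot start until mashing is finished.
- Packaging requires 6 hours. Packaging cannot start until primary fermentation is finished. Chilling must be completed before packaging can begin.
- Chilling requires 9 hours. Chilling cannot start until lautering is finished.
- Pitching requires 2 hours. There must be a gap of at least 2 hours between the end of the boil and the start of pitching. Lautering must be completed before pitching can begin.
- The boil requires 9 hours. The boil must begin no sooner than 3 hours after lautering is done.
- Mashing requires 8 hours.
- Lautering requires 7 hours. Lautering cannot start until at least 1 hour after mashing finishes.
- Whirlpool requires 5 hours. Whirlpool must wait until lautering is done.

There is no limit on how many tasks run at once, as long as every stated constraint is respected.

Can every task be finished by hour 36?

Nothing blocks mashing, so it runs from hour 0 to hour 8.
After mashing (finishes hour 8, plus 1-hour gap → hour 9), lautering can start at hour 9 and finishes at hour 16.
Chilling waits on lautering (finishes hour 16), so it starts at hour 16 and finishes at 16 + 9 = hour 25.
After lautering (finishes hour 16), whirlpool can start at hour 16 and finishes at hour 21.
The boil cannot begin until lautering (finishes hour 16, plus 3-hour gap → hour 19). It runs from hour 19 to 19 + 9 = hour 28.
Pitching needs all of the boil (finishes hour 28, plus 2-hour gap → hour 30); lautering (finishes hour 16). That puts its earliest start at hour 30; it finishes at 30 + 2 = hour 32.
Primary fermentation has to wait for pitching (finishes hour 32, plus 1-hour gap → hour 33); chilling (finishes hour 25); mashing (finishes hour 8). The latest of these is hour 33, so primary fermentation runs hour 33 to 33 + 3 = hour 36.
Packaging needs all of primary fermentation (finishes hour 36); chilling (finishes hour 25). That puts its earliest start at hour 36; it finishes at 36 + 6 = hour 42.
The earliest everything can be done is hour 42, which is after the deadline of 36, so it is not possible.

No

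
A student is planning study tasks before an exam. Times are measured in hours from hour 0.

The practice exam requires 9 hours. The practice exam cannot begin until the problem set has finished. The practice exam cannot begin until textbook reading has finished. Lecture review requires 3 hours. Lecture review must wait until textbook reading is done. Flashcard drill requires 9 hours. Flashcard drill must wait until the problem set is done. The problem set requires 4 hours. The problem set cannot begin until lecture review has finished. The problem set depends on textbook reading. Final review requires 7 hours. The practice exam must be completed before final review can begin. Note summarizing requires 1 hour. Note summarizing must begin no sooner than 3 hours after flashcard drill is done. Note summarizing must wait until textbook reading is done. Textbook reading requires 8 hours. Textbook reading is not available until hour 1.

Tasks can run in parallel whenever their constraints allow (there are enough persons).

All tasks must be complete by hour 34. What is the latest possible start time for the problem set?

To finish by hour 34, note summarizing (duration 1) must start no later than hour 33.
Flashcard drill has to be done before note summarizing (must start by hour 33, minus 3-hour gap → hour 30). That means finishing by hour 30, i.e. starting by 30 − 9 = hour 21.
Final review has no dependents, so it just needs to finish by hour 34. Starting by 34 − 7 = hour 27 achieves that.
The practice exam feeds into final review (must start by hour 27); so the practice exam must finish by hour 27 and therefore start by hour 18.
The problem set feeds flashcard drill (must start by hour 21); the practice exam (must start by hour 18). Taking the minimum, the problem set must finish by hour 18 and start by 18 − 4 = hour 14.

14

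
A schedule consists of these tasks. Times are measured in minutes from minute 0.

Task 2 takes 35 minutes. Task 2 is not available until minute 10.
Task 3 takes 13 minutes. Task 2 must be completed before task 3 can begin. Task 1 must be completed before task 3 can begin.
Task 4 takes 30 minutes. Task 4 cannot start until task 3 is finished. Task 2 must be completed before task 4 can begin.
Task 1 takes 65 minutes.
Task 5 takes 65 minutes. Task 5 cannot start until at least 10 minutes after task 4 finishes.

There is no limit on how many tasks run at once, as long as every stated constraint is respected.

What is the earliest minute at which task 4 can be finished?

Task 2 waits on its own release at minute 10, so it starts at minute 10 and finishes at 10 + 35 = minute 45.
Task 1 can start immediately at minute 0; it finishes at minute 65.
Task 3 needs all of task 2 (finishes minute 45); task 1 (finishes minute 65). That puts its earliest start at minute 65; it finishes at 65 + 13 = minute 78.
Task 4 needs all of task 3 (finishes minute 78); task 2 (finishes minute 45). That puts its earliest start at minute 78; it finishes at 78 + 30 = minute 108.

108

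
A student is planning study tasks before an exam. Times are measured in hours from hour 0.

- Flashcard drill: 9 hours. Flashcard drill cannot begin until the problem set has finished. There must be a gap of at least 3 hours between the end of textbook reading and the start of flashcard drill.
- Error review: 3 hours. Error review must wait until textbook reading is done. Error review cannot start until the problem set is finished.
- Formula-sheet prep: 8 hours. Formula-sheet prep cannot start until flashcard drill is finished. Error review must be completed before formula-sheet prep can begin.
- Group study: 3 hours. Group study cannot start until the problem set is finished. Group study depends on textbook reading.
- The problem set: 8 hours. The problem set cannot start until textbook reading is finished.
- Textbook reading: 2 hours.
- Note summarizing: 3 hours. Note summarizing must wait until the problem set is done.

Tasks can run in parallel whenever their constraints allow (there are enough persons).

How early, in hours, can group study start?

Textbook reading can start immediately at hour 0; it finishes at hour 2.
The problem set cannot begin until textbook reading (finishes hour 2). It runs from hour 2 to 2 + 8 = hour 10.
Group study waits on the problem set (finishes hour 10); textbook reading (finishes hour 2). The latest of these is hour 10, which is the earliest group study can start.

10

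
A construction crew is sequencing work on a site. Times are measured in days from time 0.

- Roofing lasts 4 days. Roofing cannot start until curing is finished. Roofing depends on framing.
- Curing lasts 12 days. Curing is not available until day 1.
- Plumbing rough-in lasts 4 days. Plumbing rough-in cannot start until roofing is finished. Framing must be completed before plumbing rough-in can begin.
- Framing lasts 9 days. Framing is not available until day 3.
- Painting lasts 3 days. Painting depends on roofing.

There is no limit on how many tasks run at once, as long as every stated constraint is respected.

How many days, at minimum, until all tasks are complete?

21

Framing waits on its own release at day 3, so it starts at day 3 and finishes at 3 + 9 = day 12.
After its own release at day 1, curing can start at day 1 and finishes at day 13.
Roofing has to wait for curing (finishes day 13); framing (finishes day 12). The latest of these is day 13, so roofing runs day 13 to 13 + 4 = day 17.
After roofing (finishes day 17), painting can start at day 17 and finishes at day 20.
Plumbing rough-in cannot start until roofing (finishes day 17); framing (finishes day 12). The controlling bound is day 17, so plumbing rough-in finishes at 17 + 4 = day 21.
All tasks are finished once the last one completes. Finish times: Curing at 13, Framing at 12, Roofing at 17, Plumbing rough-in at 21, Painting at 20. The latest is day 21.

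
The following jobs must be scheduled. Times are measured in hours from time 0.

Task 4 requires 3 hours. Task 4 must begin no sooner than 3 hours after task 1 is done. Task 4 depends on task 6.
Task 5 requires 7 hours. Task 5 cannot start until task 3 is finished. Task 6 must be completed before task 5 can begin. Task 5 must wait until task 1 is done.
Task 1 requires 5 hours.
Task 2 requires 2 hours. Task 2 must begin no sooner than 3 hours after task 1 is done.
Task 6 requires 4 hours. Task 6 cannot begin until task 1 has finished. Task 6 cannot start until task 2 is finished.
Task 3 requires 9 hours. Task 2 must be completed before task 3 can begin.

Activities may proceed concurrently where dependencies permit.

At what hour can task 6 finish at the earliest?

Task 1 has no prerequisites, so it starts at hour 0 and finishes at hour 5.
Task 2 waits on task 1 (finishes hour 5, plus 3-hour gap → hour 8), so it starts at hour 8 and finishes at 8 + 2 = hour 10.
Task 6 cannot start until task 1 (finishes hour 5); task 2 (finishes hour 10). The controlling bound is hour 10, so task 6 finishes at 10 + 4 = hour 14.

14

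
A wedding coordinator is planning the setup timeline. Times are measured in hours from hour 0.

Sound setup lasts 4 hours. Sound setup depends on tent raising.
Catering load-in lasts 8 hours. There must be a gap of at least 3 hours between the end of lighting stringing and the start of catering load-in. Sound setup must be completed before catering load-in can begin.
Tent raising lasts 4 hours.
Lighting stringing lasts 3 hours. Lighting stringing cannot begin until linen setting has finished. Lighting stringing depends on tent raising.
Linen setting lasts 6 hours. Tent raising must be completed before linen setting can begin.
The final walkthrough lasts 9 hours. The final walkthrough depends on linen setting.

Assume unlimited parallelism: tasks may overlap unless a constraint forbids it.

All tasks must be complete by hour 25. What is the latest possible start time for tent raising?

1

Nothing follows catering load-in; the deadline of hour 25 is its only limit. It must start by 25 − 8 = hour 17.
Lighting stringing feeds into catering load-in (must start by hour 17, minus 3-hour gap → hour 14); so lighting stringing must finish by hour 14 and therefore start by hour 11.
To finish by hour 25, the final walkthrough (duration 9) must start no later than hour 16.
For linen setting: lighting stringing (must start by hour 11); the final walkthrough (must start by hour 16). The most restrictive is hour 11; with a 6-hour duration, linen setting must start by hour 5.
Sound setup feeds into catering load-in (must start by hour 17); so sound setup must finish by hour 17 and therefore start by hour 13.
Tent raising must finish in time for linen setting (must start by hour 5); lighting stringing (must start by hour 11); sound setup (must start by hour 13). The tightest is hour 5, so tent raising must start by 5 − 4 = hour 1.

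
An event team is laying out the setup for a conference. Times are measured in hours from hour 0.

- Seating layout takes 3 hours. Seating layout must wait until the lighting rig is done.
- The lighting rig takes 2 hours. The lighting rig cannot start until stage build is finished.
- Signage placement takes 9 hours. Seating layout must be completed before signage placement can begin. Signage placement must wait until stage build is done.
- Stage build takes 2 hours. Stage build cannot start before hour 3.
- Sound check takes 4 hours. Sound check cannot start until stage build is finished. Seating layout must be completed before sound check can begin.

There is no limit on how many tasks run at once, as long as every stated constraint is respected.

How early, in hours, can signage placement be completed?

After its own release at hour 3, stage build can start at hour 3 and finishes at hour 5.
The lighting rig waits on stage build (finishes hour 5), so it starts at hour 5 and finishes at 5 + 2 = hour 7.
Seating layout waits on the lighting rig (finishes hour 7), so it starts at hour 7 and finishes at 7 + 3 = hour 10.
For signage placement: seating layout (finishes hour 10); stage build (finishes hour 5). Taking the maximum gives a start of hour 10, and it finishes at 10 + 9 = hour 19.

19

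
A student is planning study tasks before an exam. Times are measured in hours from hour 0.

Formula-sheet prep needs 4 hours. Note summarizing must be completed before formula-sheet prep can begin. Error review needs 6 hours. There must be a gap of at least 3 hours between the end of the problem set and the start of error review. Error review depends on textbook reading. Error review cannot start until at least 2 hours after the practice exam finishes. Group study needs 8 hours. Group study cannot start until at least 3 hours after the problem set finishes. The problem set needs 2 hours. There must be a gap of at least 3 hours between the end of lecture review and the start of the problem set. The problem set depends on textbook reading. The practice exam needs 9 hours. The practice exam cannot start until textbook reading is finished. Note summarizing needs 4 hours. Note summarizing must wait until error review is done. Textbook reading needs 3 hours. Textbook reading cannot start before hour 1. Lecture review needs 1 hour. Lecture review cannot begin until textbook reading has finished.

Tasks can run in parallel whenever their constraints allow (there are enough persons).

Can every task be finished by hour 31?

Yes

Textbook reading waits on its own release at hour 1, so it starts at hour 1 and finishes at 1 + 3 = hour 4.
After textbook reading (finishes hour 4), the practice exam can start at hour 4 and finishes at hour 13.
Lecture review waits on textbook reading (finishes hour 4), so it starts at hour 4 and finishes at 4 + 1 = hour 5.
The problem set needs all of lecture review (finishes hour 5, plus 3-hour gap → hour 8); textbook reading (finishes hour 4). That puts its earliest start at hour 8; it finishes at 8 + 2 = hour 10.
After the problem set (finishes hour 10, plus 3-hour gap → hour 13), group study can start at hour 13 and finishes at hour 21.
For error review: the problem set (finishes hour 10, plus 3-hour gap → hour 13); textbook reading (finishes hour 4); the practice exam (finishes hour 13, plus 2-hour gap → hour 15). Taking the maximum gives a start of hour 15, and it finishes at 15 + 6 = hour 21.
After error review (finishes hour 21), note summarizing can start at hour 21 and finishes at hour 25.
Formula-sheet prep waits on note summarizing (finishes hour 25), so it starts at hour 25 and finishes at 25 + 4 = hour 29.
Every task is finished by hour 29, which is no later than the deadline of 31, so the schedule is feasible.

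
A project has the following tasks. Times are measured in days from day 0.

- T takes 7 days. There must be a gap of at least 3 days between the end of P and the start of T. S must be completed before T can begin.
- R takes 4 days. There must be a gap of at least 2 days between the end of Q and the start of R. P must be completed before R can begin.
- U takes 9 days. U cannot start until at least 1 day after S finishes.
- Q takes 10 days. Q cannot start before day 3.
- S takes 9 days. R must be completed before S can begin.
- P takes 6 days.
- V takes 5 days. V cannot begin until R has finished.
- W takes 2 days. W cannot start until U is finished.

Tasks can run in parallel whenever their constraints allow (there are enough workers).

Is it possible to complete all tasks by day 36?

Q cannot begin until its own release at day 3. It runs from day 3 to 3 + 10 = day 13.
P can start immediately at day 0; it finishes at day 6.
R has to wait for Q (finishes day 13, plus 2-day gap → day 15); P (finishes day 6). The latest of these is day 15, so R runs day 15 to 15 + 4 = day 19.
V cannot begin until R (finishes day 19). It runs from day 19 to 19 + 5 = day 24.
After R (finishes day 19), S can start at day 19 and finishes at day 28.
After S (finishes day 28, plus 1-day gap → day 29), U can start at day 29 and finishes at day 38.
W waits on U (finishes day 38), so it starts at day 38 and finishes at 38 + 2 = day 40.
T needs all of P (finishes day 6, plus 3-day gap → day 9); S (finishes day 28). That puts its earliest start at day 28; it finishes at 28 + 7 = day 35.
The earliest everything can be done is day 40, which is after the deadline of 36, so it is not possible.

No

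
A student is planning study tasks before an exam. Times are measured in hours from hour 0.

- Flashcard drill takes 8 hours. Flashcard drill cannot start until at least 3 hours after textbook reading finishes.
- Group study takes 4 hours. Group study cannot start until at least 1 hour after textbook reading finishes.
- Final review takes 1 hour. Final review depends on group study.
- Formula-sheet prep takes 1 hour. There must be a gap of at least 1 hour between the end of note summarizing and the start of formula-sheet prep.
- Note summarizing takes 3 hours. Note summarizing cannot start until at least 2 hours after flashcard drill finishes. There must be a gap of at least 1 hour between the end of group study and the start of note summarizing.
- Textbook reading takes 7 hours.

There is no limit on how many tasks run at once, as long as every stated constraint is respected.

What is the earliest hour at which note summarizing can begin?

Nothing blocks textbook reading, so it runs from hour 0 to hour 7.
Group study cannot begin until textbook reading (finishes hour 7, plus 1-hour gap → hour 8). It runs from hour 8 to 8 + 4 = hour 12.
After textbook reading (finishes hour 7, plus 3-hour gap → hour 10), flashcard drill can start at hour 10 and finishes at hour 18.
Note summarizing waits on flashcard drill (finishes hour 18, plus 2-hour gap → hour 20); group study (finishes hour 12, plus 1-hour gap → hour 13). The latest of these is hour 20, which is the earliest note summarizing can start.

20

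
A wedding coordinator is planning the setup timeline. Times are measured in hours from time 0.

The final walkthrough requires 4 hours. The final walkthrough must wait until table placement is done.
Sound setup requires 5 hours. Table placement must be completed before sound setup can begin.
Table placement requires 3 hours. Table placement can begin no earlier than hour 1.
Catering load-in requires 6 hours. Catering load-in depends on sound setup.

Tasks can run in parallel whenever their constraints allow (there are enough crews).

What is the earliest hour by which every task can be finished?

15

Table placement cannot begin until its own release at hour 1. It runs from hour 1 to 1 + 3 = hour 4.
The final walkthrough cannot begin until table placement (finishes hour 4). It runs from hour 4 to 4 + 4 = hour 8.
After table placement (finishes hour 4), sound setup can start at hour 4 and finishes at hour 9.
Catering load-in waits on sound setup (finishes hour 9), so it starts at hour 9 and finishes at 9 + 6 = hour 15.
All tasks are finished once the last one completes. Finish times: Table placement at 4, Sound setup at 9, Catering load-in at 15, The final walkthrough at 8. The latest is hour 15.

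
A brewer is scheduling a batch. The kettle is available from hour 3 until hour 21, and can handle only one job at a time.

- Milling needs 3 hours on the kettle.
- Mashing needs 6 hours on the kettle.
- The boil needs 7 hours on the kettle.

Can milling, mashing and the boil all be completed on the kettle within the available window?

Yes

The kettle window is 21 − 3 = 18 hours.
Running back to back, the jobs need 3 + 6 + 7 = 16 hours on the kettle.
Since 16 ≤ 18, they fit within the window.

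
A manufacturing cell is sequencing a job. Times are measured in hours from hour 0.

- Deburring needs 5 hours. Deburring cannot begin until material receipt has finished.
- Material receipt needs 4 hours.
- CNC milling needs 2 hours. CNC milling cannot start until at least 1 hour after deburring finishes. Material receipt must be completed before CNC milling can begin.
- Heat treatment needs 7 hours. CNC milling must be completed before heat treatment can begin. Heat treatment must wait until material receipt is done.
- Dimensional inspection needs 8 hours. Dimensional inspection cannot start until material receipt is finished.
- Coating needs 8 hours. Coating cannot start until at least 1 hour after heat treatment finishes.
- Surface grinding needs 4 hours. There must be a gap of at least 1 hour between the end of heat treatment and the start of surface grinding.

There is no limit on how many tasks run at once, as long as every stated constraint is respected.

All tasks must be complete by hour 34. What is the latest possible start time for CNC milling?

16

Surface grinding must finish by hour 34; it takes 4 hours, so it must start by 34 − 4 = hour 30.
Nothing follows coating; the deadline of hour 34 is its only limit. It must start by 34 − 8 = hour 26.
Heat treatment feeds surface grinding (must start by hour 30, minus 1-hour gap → hour 29); coating (must start by hour 26, minus 1-hour gap → hour 25). Taking the minimum, heat treatment must finish by hour 25 and start by 25 − 7 = hour 18.
CNC milling must finish before heat treatment (must start by hour 18). With a 2-hour duration, CNC milling must start by 18 − 2 = hour 16.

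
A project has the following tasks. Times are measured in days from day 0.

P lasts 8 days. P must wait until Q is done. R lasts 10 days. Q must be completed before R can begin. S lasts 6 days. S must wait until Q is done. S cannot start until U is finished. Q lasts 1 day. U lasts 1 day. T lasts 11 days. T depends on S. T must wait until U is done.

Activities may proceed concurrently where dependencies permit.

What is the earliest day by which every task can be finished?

18

Nothing blocks U, so it runs from day 0 to day 1.
Q can start immediately at day 0; it finishes at day 1.
For S: Q (finishes day 1); U (finishes day 1). Taking the maximum gives a start of day 1, and it finishes at 1 + 6 = day 7.
For T: S (finishes day 7); U (finishes day 1). Taking the maximum gives a start of day 7, and it finishes at 7 + 11 = day 18.
R waits on Q (finishes day 1), so it starts at day 1 and finishes at 1 + 10 = day 11.
After Q (finishes day 1), P can start at day 1 and finishes at day 9.
All tasks are finished once the last one completes. Finish times: P at 9, Q at 1, R at 11, S at 7, T at 18, U at 1. The latest is day 18.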